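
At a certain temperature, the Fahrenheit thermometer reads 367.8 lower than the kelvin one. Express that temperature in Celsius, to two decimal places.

Let x be the kelvin reading; then the Fahrenheit reading is 1.8·x - 459.67.
(1.8·x - 459.67) - x = -367.8  ⇒  (0.8)·x = 91.87  ⇒  x = 114.8375 K.
In Celsius: 114.8375 - 273.15 = -158.31°C.

-158.31°C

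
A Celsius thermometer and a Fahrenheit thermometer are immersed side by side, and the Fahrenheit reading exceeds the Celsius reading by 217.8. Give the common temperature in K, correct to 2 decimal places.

Let x be the Celsius reading; then the Fahrenheit reading is 1.8·x + 32.
(1.8·x + 32) - x = 217.8  ⇒  (0.8)·x = 185.8  ⇒  x = 232.2500°C.
In kelvin: 232.2500 + 273.15 = 505.40 K.

505.40 K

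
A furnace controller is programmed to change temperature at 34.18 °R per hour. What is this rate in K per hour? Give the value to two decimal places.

18.99 K/hour

Since only a temperature interval is involved, the additive offset between the scales drops out.
A change of 1°R is a change of 5/9 K, so 34.18 × 5/9 = 18.99.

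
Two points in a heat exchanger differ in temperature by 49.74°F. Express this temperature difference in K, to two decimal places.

For a temperature interval the offset drops out; only the factor 5/9 applies.
49.74 × 5/9 = 27.63.

27.63 K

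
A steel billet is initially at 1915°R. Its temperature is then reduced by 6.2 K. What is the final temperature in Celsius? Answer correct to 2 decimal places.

784.54°C

Initial temperature in Celsius: (1915 - 491.67) × 5/9 = 790.7389°C.
The 6.2 K change is an interval; Kelvin and Celsius degrees are the same size, so ΔC = -6.2°C.
Final Celsius temperature: 790.7389 - 6.2000 = 784.5389°C.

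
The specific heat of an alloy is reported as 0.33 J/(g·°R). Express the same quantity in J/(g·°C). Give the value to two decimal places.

0.59 J/(g·°C)

Since only a temperature interval is involved, the additive offset between the scales drops out.
A change of 1°C is a change of 1.8°R, so per °C the value is 0.33 × 1.8 = 0.59.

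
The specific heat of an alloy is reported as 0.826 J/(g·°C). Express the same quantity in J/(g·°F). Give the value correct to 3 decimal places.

0.459 J/(g·°F)

Since only a temperature interval is involved, the additive offset between the scales drops out.
A change of 1°F is a change of 5/9°C, so per °F the value is 0.826 × 5/9 = 0.459.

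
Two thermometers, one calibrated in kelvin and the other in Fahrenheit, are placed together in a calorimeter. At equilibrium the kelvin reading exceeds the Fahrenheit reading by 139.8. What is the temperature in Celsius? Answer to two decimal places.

Let x be the kelvin reading; then the Fahrenheit reading is 1.8·x - 459.67.
(1.8·x - 459.67) - x = -139.8  ⇒  (0.8)·x = 319.87  ⇒  x = 399.8375 K.
In Celsius: 399.8375 - 273.15 = 126.69°C.

126.69°C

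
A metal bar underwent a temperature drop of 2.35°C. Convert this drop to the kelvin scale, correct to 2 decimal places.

Celsius and kelvin degrees are the same size, so the interval is unchanged: 2.35.

2.35 K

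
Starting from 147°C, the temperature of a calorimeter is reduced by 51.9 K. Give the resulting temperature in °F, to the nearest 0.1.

The 51.9 K change is an interval; Kelvin and Celsius degrees are the same size, so ΔC = -51.9°C.
Final Celsius temperature: 147.0000 - 51.9000 = 95.1000°C.
In Fahrenheit: 95.1000 × 1.8 + 32 = 203.2°F.

203.2°F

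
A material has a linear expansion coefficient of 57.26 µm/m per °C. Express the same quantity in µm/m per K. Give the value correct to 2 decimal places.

Since only a temperature interval is involved, the additive offset between the scales drops out.
A change of 1 K is a change of 1°C, so per K the value is 57.26 × 1 = 57.26.

57.26 µm/m per K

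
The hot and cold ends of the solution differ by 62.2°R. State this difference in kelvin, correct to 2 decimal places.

34.56 K

An interval of 1°R corresponds to 5/9 K.
62.2 × 5/9 = 34.56.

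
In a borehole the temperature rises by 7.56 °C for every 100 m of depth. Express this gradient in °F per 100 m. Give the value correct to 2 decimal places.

13.61 °F/100 m

The quantity depends on a temperature interval, so only the ratio of degree sizes applies; the offset between the scales is irrelevant.
A change of 1°C is a change of 1.8°F, so 7.56 × 1.8 = 13.61.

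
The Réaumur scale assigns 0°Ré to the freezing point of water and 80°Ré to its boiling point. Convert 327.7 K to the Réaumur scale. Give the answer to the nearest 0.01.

First in Celsius: 327.7 - 273.15 = 54.5500°C.
Linearly onto the Réaumur scale: 0 + (54.5500 / 100) × (80 - 0) = 43.64°Ré.

43.64°Ré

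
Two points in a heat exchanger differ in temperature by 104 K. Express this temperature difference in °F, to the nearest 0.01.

187.20°F

For a temperature interval the offset drops out; only the factor 1.8 applies.
104 × 1.8 = 187.20.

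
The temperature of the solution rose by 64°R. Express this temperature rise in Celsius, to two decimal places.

35.56°C

Only the scale ratio 5/9 matters for a change in temperature.
64 × 5/9 = 35.56.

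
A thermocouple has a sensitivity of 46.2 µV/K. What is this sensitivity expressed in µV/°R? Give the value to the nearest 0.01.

25.67 µV/°R

The quantity depends on a temperature interval, so only the ratio of degree sizes applies; the offset between the scales is irrelevant.
A change of 1°R is a change of 5/9 K, so per °R the value is 46.2 × 5/9 = 25.67.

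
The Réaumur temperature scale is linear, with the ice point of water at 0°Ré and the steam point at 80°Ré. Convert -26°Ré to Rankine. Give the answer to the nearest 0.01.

Linear interpolation between the fixed points: C = (-26 - 0) × 100 / (80 - 0) = -32.5000°C.
Then -32.5000 × 1.8 + 491.67 = 433.17°R.

433.17°R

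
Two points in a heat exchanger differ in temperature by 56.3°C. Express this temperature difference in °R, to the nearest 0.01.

101.34°R

Only the scale ratio 1.8 matters for a change in temperature.
56.3 × 1.8 = 101.34.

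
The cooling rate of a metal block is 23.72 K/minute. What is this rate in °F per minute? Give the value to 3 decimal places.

The quantity depends on a temperature interval, so only the ratio of degree sizes applies; the offset between the scales is irrelevant.
A change of 1 K is a change of 1.8°F, so 23.72 × 1.8 = 42.696.

42.696 °F/minute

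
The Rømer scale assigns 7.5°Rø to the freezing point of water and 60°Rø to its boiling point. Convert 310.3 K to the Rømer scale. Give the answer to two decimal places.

27.00°Rø

First in Celsius: 310.3 - 273.15 = 37.1500°C.
Linearly onto the Rømer scale: 7.5 + (37.1500 / 100) × (60 - 7.5) = 27.00°Rø.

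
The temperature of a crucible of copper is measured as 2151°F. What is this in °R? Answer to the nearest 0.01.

2610.67°R

In Celsius: (2151 - 32) × 5/9 = 1177.2222°C.
In Rankine: 1177.2222 × 1.8 + 491.67 = 2610.67°R.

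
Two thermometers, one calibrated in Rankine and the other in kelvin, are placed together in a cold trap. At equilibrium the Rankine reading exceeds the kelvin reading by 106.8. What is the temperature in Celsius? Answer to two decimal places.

-139.65°C

Let x be the Rankine reading; then the kelvin reading is 5/9·x.
(5/9·x) - x = -106.8  ⇒  (-4/9)·x = -106.8  ⇒  x = 240.3000°R.
In Celsius: (240.3 - 491.67) × 5/9 = -139.65°C.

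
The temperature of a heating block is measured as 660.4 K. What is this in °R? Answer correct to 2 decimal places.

1188.72°R

In Celsius: 660.4 - 273.15 = 387.2500°C.
In Rankine: 387.2500 × 1.8 + 491.67 = 1188.72°R.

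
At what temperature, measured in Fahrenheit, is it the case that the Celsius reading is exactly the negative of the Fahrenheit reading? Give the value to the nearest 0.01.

Let F be the Fahrenheit reading. The Celsius reading is C = 5/9·F - 17.7778.
Require C = -1·F: 5/9·F - 17.7778 = -1·F.
(14/9)·F = 17.7778  ⇒  F = 11.43.

11.43°F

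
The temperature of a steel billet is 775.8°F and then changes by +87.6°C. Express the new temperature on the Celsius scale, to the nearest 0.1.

Initial temperature in Celsius: (775.8 - 32) × 5/9 = 413.2222°C.
Final Celsius temperature: 413.2222 + 87.6000 = 500.8222°C.

500.8°C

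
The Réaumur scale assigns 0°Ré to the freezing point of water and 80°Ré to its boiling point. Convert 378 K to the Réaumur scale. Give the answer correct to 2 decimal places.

83.88°Ré

First in Celsius: 378 - 273.15 = 104.8500°C.
Linearly onto the Réaumur scale: 0 + (104.8500 / 100) × (80 - 0) = 83.88°Ré.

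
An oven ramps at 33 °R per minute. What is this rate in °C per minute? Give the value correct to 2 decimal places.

Since only a temperature interval is involved, the additive offset between the scales drops out.
A change of 1°R is a change of 5/9°C, so 33 × 5/9 = 18.33.

18.33 °C/minute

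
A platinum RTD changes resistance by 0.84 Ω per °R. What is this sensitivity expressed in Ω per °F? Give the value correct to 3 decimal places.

The quantity depends on a temperature interval, so only the ratio of degree sizes applies; the offset between the scales is irrelevant.
A change of 1°F is a change of 1°R, so per °F the value is 0.84 × 1 = 0.840.

0.840 Ω per °F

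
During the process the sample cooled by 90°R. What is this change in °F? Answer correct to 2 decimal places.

90.00°F

Rankine and Fahrenheit degrees are the same size, so the interval is unchanged: 90.00.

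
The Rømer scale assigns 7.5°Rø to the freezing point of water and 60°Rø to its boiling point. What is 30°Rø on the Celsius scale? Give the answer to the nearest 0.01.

42.86°C

Linear interpolation between the fixed points: C = (30 - 7.5) × 100 / (60 - 7.5) = 42.8571°C.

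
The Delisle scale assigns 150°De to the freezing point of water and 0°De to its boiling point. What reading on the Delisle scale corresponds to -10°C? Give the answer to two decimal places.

165.00°De

Linearly onto the Delisle scale: 150 + (-10.0000 / 100) × (0 - 150) = 165.00°De.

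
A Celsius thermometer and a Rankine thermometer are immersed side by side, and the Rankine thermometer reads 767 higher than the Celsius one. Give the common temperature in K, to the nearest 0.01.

617.31 K

Let x be the Celsius reading; then the Rankine reading is 1.8·x + 491.67.
(1.8·x + 491.67) - x = 767  ⇒  (0.8)·x = 275.33  ⇒  x = 344.1625°C.
In kelvin: 344.1625 + 273.15 = 617.31 K.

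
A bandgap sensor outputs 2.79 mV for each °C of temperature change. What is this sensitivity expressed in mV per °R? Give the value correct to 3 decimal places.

Since only a temperature interval is involved, the additive offset between the scales drops out.
A change of 1°R is a change of 5/9°C, so per °R the value is 2.79 × 5/9 = 1.550.

1.550 mV per °R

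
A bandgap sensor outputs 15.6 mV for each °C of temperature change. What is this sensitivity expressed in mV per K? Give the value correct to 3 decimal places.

Since only a temperature interval is involved, the additive offset between the scales drops out.
A change of 1 K is a change of 1°C, so per K the value is 15.6 × 1 = 15.600.

15.600 mV per K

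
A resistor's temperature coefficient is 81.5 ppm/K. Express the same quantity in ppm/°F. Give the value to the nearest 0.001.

45.278 ppm/°F

Since only a temperature interval is involved, the additive offset between the scales drops out.
A change of 1°F is a change of 5/9 K, so per °F the value is 81.5 × 5/9 = 45.278.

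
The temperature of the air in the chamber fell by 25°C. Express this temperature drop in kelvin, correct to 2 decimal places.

Celsius and kelvin degrees are the same size, so the interval is unchanged: 25.00.

25.00 K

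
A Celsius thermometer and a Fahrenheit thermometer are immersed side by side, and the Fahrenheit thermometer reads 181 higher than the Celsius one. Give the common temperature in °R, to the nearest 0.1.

Let x be the Celsius reading; then the Fahrenheit reading is 1.8·x + 32.
(1.8·x + 32) - x = 181  ⇒  (0.8)·x = 149  ⇒  x = 186.2500°C.
In Rankine: 186.2500 × 1.8 + 491.67 = 826.9°R.

826.9°R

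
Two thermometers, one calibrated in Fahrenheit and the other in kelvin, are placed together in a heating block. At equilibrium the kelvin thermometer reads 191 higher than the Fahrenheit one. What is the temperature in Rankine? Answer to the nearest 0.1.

Let x be the Fahrenheit reading; then the kelvin reading is 5/9·x + 255.372.
(5/9·x + 255.372) - x = 191  ⇒  (-4/9)·x = -64.3722  ⇒  x = 144.8375°F.
In Celsius: (144.8375 - 32) × 5/9 = 62.6875°C.
In Rankine: 62.6875 × 1.8 + 491.67 = 604.5°R.

604.5°R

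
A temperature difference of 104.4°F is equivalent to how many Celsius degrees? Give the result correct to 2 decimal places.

58.00°C

For a temperature interval the offset drops out; only the factor 5/9 applies.
104.4 × 5/9 = 58.00.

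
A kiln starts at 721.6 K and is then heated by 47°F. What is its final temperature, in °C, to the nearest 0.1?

Initial temperature in Celsius: 721.6 - 273.15 = 448.4500°C.
The 47°F change is an interval, so only the factor 5/9 applies: +47 × 5/9 = +26.1111°C.
Final Celsius temperature: 448.4500 + 26.1111 = 474.5611°C.

474.6°C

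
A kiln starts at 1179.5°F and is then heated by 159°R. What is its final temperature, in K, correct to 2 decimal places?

998.98 K

Initial temperature in Celsius: (1179.5 - 32) × 5/9 = 637.5000°C.
The 159°R change is an interval, so only the factor 5/9 applies: +159 × 5/9 = +88.3333°C.
Final Celsius temperature: 637.5000 + 88.3333 = 725.8333°C.
In kelvin: 725.8333 + 273.15 = 998.98 K.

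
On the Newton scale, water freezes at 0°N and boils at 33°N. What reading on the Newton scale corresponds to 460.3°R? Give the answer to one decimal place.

First in Celsius: (460.3 - 491.67) × 5/9 = -17.4278°C.
Linearly onto the Newton scale: 0 + (-17.4278 / 100) × (33 - 0) = -5.8°N.

-5.8°N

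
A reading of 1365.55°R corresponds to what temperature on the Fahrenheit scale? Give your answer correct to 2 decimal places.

905.88°F

In Celsius: (1365.55 - 491.67) × 5/9 = 485.4889°C.
In Fahrenheit: 485.4889 × 1.8 + 32 = 905.88°F.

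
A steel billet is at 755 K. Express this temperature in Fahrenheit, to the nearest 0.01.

899.33°F

In Celsius: 755 - 273.15 = 481.8500°C.
In Fahrenheit: 481.8500 × 1.8 + 32 = 899.33°F.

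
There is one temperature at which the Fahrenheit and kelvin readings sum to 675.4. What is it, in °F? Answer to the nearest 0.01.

Let F be the Fahrenheit reading. The kelvin reading is K = 5/9·F + 255.372.
Require F + K = 675.4: (14/9)·F + 255.372 = 675.4.
F = (675.4 - 255.372) / (14/9) = 270.02.

270.02°F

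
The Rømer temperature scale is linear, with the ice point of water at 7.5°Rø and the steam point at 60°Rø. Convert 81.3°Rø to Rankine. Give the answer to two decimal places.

Linear interpolation between the fixed points: C = (81.3 - 7.5) × 100 / (60 - 7.5) = 140.5714°C.
Then 140.5714 × 1.8 + 491.67 = 744.70°R.

744.70°R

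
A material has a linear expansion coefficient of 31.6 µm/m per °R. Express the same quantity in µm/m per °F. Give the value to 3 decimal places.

The quantity depends on a temperature interval, so only the ratio of degree sizes applies; the offset between the scales is irrelevant.
A change of 1°F is a change of 1°R, so per °F the value is 31.6 × 1 = 31.600.

31.600 µm/m per °F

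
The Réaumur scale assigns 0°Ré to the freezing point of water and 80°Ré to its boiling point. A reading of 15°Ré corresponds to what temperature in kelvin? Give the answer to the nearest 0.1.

291.9 K

Linear interpolation between the fixed points: C = (15 - 0) × 100 / (80 - 0) = 18.7500°C.
Then 18.7500 + 273.15 = 291.9 K.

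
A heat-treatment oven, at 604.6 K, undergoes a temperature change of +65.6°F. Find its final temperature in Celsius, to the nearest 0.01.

367.89°C

Initial temperature in Celsius: 604.6 - 273.15 = 331.4500°C.
The 65.6°F change is an interval, so only the factor 5/9 applies: +65.6 × 5/9 = +36.4444°C.
Final Celsius temperature: 331.4500 + 36.4444 = 367.8944°C.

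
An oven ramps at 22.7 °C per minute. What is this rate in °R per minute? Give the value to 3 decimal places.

40.860 °R/minute

Since only a temperature interval is involved, the additive offset between the scales drops out.
A change of 1°C is a change of 1.8°R, so 22.7 × 1.8 = 40.860.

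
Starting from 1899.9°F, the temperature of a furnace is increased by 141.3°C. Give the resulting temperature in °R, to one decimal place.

2613.9°R

Initial temperature in Celsius: (1899.9 - 32) × 5/9 = 1037.7222°C.
Final Celsius temperature: 1037.7222 + 141.3000 = 1179.0222°C.
In Rankine: 1179.0222 × 1.8 + 491.67 = 2613.9°R.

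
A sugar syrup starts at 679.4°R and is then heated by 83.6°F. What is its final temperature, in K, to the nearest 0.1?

423.9 K

Initial temperature in Celsius: (679.4 - 491.67) × 5/9 = 104.2944°C.
The 83.6°F change is an interval, so only the factor 5/9 applies: +83.6 × 5/9 = +46.4444°C.
Final Celsius temperature: 104.2944 + 46.4444 = 150.7389°C.
In kelvin: 150.7389 + 273.15 = 423.9 K.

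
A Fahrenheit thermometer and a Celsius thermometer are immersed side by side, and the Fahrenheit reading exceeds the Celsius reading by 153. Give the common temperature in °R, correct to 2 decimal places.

763.92°R

Let x be the Fahrenheit reading; then the Celsius reading is 5/9·x - 17.7778.
(5/9·x - 17.7778) - x = -153  ⇒  (-4/9)·x = -135.222  ⇒  x = 304.2500°F.
In Celsius: (304.25 - 32) × 5/9 = 151.2500°C.
In Rankine: 151.2500 × 1.8 + 491.67 = 763.92°R.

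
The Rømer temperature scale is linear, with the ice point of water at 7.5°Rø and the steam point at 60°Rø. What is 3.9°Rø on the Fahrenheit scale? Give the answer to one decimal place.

19.7°F

Linear interpolation between the fixed points: C = (3.9 - 7.5) × 100 / (60 - 7.5) = -6.8571°C.
Then -6.8571 × 1.8 + 32 = 19.7°F.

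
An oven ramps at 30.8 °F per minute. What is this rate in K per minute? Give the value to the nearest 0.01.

The quantity depends on a temperature interval, so only the ratio of degree sizes applies; the offset between the scales is irrelevant.
A change of 1°F is a change of 5/9 K, so 30.8 × 5/9 = 17.11.

17.11 K/minute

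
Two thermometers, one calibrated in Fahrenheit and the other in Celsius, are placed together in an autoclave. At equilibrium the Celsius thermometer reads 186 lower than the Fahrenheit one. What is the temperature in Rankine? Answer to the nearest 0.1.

Let x be the Fahrenheit reading; then the Celsius reading is 5/9·x - 17.7778.
(5/9·x - 17.7778) - x = -186  ⇒  (-4/9)·x = -168.222  ⇒  x = 378.5000°F.
In Celsius: (378.5 - 32) × 5/9 = 192.5000°C.
In Rankine: 192.5000 × 1.8 + 491.67 = 838.2°R.

838.2°R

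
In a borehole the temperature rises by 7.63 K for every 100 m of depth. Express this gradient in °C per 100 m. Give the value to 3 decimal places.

The quantity depends on a temperature interval, so only the ratio of degree sizes applies; the offset between the scales is irrelevant.
A change of 1 K is a change of 1°C, so 7.63 × 1 = 7.630.

7.630 °C/100 m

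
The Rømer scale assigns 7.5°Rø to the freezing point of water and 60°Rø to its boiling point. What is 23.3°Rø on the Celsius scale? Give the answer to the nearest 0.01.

Linear interpolation between the fixed points: C = (23.3 - 7.5) × 100 / (60 - 7.5) = 30.0952°C.

30.10°C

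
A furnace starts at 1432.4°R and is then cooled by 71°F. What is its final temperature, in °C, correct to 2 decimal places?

Initial temperature in Celsius: (1432.4 - 491.67) × 5/9 = 522.6278°C.
The 71°F change is an interval, so only the factor 5/9 applies: -71 × 5/9 = -39.4444°C.
Final Celsius temperature: 522.6278 - 39.4444 = 483.1833°C.

483.18°C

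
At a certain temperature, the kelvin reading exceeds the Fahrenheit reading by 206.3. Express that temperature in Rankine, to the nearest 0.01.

Let x be the Fahrenheit reading; then the kelvin reading is 5/9·x + 255.372.
(5/9·x + 255.372) - x = 206.3  ⇒  (-4/9)·x = -49.0722  ⇒  x = 110.4125°F.
In Celsius: (110.4125 - 32) × 5/9 = 43.5625°C.
In Rankine: 43.5625 × 1.8 + 491.67 = 570.08°R.

570.08°R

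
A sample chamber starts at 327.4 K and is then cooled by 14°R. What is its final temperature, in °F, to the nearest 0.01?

115.65°F

Initial temperature in Celsius: 327.4 - 273.15 = 54.2500°C.
The 14°R change is an interval, so only the factor 5/9 applies: -14 × 5/9 = -7.7778°C.
Final Celsius temperature: 54.2500 - 7.7778 = 46.4722°C.
In Fahrenheit: 46.4722 × 1.8 + 32 = 115.65°F.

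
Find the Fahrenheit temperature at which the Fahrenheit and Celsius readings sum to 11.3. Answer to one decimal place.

Let F be the Fahrenheit reading. The Celsius reading is C = 5/9·F - 17.7778.
Require F + C = 11.3: (14/9)·F - 17.7778 = 11.3.
F = (11.3 + 17.7778) / (14/9) = 18.7.

18.7°F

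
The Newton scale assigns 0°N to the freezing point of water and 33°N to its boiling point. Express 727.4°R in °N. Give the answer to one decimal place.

43.2°N

First in Celsius: (727.4 - 491.67) × 5/9 = 130.9611°C.
Linearly onto the Newton scale: 0 + (130.9611 / 100) × (33 - 0) = 43.2°N.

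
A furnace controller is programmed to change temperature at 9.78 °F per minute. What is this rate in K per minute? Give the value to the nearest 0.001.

Since only a temperature interval is involved, the additive offset between the scales drops out.
A change of 1°F is a change of 5/9 K, so 9.78 × 5/9 = 5.433.

5.433 K/minute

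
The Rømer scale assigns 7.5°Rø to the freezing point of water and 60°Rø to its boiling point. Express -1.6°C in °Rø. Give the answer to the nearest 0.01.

Linearly onto the Rømer scale: 7.5 + (-1.6000 / 100) × (60 - 7.5) = 6.66°Rø.

6.66°Rø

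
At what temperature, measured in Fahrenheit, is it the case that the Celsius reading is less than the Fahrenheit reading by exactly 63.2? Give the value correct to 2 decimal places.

Let F be the Fahrenheit reading. The Celsius reading is C = 5/9·F - 17.7778.
Require C - F = -63.2: (-4/9)·F - 17.7778 = -63.2.
F = (-63.2 + 17.7778) / (-4/9) = 102.20.

102.20°F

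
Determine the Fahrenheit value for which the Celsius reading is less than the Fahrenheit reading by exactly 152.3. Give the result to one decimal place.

302.7°F

Let F be the Fahrenheit reading. The Celsius reading is C = 5/9·F - 17.7778.
Require C - F = -152.3: (-4/9)·F - 17.7778 = -152.3.
F = (-152.3 + 17.7778) / (-4/9) = 302.7.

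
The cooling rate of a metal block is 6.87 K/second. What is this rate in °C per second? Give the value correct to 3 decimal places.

6.870 °C/second

Since only a temperature interval is involved, the additive offset between the scales drops out.
A change of 1 K is a change of 1°C, so 6.87 × 1 = 6.870.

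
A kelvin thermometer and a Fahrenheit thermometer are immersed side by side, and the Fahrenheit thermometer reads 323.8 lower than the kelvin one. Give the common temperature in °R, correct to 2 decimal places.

305.71°R

Let x be the kelvin reading; then the Fahrenheit reading is 1.8·x - 459.67.
(1.8·x - 459.67) - x = -323.8  ⇒  (0.8)·x = 135.87  ⇒  x = 169.8375 K.
In Celsius: 169.8375 - 273.15 = -103.3125°C.
In Rankine: -103.3125 × 1.8 + 491.67 = 305.71°R.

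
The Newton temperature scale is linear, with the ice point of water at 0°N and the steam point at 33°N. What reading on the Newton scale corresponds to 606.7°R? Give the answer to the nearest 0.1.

First in Celsius: (606.7 - 491.67) × 5/9 = 63.9056°C.
Linearly onto the Newton scale: 0 + (63.9056 / 100) × (33 - 0) = 21.1°N.

21.1°N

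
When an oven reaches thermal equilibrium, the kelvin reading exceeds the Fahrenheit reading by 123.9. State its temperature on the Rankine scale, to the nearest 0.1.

Let x be the Fahrenheit reading; then the kelvin reading is 5/9·x + 255.372.
(5/9·x + 255.372) - x = 123.9  ⇒  (-4/9)·x = -131.472  ⇒  x = 295.8125°F.
In Celsius: (295.8125 - 32) × 5/9 = 146.5625°C.
In Rankine: 146.5625 × 1.8 + 491.67 = 755.5°R.

755.5°R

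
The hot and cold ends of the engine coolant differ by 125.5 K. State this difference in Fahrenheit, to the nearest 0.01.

Only the scale ratio 1.8 matters for a change in temperature.
125.5 × 1.8 = 225.90.

225.90°F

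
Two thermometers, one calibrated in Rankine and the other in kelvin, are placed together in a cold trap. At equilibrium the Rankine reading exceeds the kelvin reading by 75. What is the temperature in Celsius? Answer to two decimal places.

Let x be the Rankine reading; then the kelvin reading is 5/9·x.
(5/9·x) - x = -75  ⇒  (-4/9)·x = -75  ⇒  x = 168.7500°R.
In Celsius: (168.75 - 491.67) × 5/9 = -179.40°C.

-179.40°C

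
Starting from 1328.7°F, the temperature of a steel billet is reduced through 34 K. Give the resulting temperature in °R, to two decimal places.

Initial temperature in Celsius: (1328.7 - 32) × 5/9 = 720.3889°C.
The 34 K change is an interval; Kelvin and Celsius degrees are the same size, so ΔC = -34°C.
Final Celsius temperature: 720.3889 - 34.0000 = 686.3889°C.
In Rankine: 686.3889 × 1.8 + 491.67 = 1727.17°R.

1727.17°R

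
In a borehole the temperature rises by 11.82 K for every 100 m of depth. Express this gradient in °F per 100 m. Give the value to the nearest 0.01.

21.28 °F/100 m

The quantity depends on a temperature interval, so only the ratio of degree sizes applies; the offset between the scales is irrelevant.
A change of 1 K is a change of 1.8°F, so 11.82 × 1.8 = 21.28.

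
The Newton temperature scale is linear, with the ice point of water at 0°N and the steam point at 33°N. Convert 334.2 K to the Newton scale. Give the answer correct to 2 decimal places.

20.15°N

First in Celsius: 334.2 - 273.15 = 61.0500°C.
Linearly onto the Newton scale: 0 + (61.0500 / 100) × (33 - 0) = 20.15°N.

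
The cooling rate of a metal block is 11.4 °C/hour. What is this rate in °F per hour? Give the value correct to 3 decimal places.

20.520 °F/hour

Since only a temperature interval is involved, the additive offset between the scales drops out.
A change of 1°C is a change of 1.8°F, so 11.4 × 1.8 = 20.520.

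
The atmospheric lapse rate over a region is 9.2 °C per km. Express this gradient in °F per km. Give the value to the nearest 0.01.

Since only a temperature interval is involved, the additive offset between the scales drops out.
A change of 1°C is a change of 1.8°F, so 9.2 × 1.8 = 16.56.

16.56 °F/km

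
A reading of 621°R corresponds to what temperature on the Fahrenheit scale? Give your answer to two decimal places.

In Celsius: (621 - 491.67) × 5/9 = 71.8500°C.
In Fahrenheit: 71.8500 × 1.8 + 32 = 161.33°F.

161.33°F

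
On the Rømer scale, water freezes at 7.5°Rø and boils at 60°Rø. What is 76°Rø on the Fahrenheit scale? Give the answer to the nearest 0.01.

266.86°F

Linear interpolation between the fixed points: C = (76 - 7.5) × 100 / (60 - 7.5) = 130.4762°C.
Then 130.4762 × 1.8 + 32 = 266.86°F.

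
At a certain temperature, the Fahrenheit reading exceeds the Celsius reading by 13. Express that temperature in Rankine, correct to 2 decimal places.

Let x be the Fahrenheit reading; then the Celsius reading is 5/9·x - 17.7778.
(5/9·x - 17.7778) - x = -13  ⇒  (-4/9)·x = 43/9  ⇒  x = -10.7500°F.
In Celsius: (-10.75 - 32) × 5/9 = -23.7500°C.
In Rankine: -23.7500 × 1.8 + 491.67 = 448.92°R.

448.92°R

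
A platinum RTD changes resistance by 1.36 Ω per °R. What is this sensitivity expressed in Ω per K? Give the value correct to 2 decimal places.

2.45 Ω per K

Since only a temperature interval is involved, the additive offset between the scales drops out.
A change of 1 K is a change of 1.8°R, so per K the value is 1.36 × 1.8 = 2.45.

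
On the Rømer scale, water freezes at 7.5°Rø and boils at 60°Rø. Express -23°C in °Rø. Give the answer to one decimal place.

Linearly onto the Rømer scale: 7.5 + (-23.0000 / 100) × (60 - 7.5) = -4.6°Rø.

-4.6°Rø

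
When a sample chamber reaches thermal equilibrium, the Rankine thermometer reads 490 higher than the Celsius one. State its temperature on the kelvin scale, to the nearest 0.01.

271.06 K

Let x be the Celsius reading; then the Rankine reading is 1.8·x + 491.67.
(1.8·x + 491.67) - x = 490  ⇒  (0.8)·x = -1.67  ⇒  x = -2.0875°C.
In kelvin: -2.0875 + 273.15 = 271.06 K.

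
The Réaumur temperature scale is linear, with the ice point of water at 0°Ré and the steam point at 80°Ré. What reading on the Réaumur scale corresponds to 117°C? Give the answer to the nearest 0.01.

93.60°Ré

Linearly onto the Réaumur scale: 0 + (117.0000 / 100) × (80 - 0) = 93.60°Ré.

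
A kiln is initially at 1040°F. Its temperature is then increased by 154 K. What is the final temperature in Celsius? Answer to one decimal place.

Initial temperature in Celsius: (1040 - 32) × 5/9 = 560.0000°C.
The 154 K change is an interval; Kelvin and Celsius degrees are the same size, so ΔC = +154°C.
Final Celsius temperature: 560.0000 + 154.0000 = 714.0000°C.

714.0°C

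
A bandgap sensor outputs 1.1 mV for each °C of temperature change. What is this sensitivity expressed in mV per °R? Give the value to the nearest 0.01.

0.61 mV per °R

The quantity depends on a temperature interval, so only the ratio of degree sizes applies; the offset between the scales is irrelevant.
A change of 1°R is a change of 5/9°C, so per °R the value is 1.1 × 5/9 = 0.61.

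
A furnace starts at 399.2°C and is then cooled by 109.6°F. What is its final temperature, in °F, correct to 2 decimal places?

The 109.6°F change is an interval, so only the factor 5/9 applies: -109.6 × 5/9 = -60.8889°C.
Final Celsius temperature: 399.2000 - 60.8889 = 338.3111°C.
In Fahrenheit: 338.3111 × 1.8 + 32 = 640.96°F.

640.96°F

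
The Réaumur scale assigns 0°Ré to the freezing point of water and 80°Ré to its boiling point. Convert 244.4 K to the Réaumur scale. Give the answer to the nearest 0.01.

First in Celsius: 244.4 - 273.15 = -28.7500°C.
Linearly onto the Réaumur scale: 0 + (-28.7500 / 100) × (80 - 0) = -23.00°Ré.

-23.00°Ré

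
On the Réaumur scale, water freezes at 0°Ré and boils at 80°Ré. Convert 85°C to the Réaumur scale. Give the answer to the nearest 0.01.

Linearly onto the Réaumur scale: 0 + (85.0000 / 100) × (80 - 0) = 68.00°Ré.

68.00°Ré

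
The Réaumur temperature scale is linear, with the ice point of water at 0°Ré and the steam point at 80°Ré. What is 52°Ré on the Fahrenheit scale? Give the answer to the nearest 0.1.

149.0°F

Linear interpolation between the fixed points: C = (52 - 0) × 100 / (80 - 0) = 65.0000°C.
Then 65.0000 × 1.8 + 32 = 149.0°F.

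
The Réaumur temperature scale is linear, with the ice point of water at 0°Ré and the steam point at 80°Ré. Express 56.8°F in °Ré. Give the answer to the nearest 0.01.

First in Celsius: (56.8 - 32) × 5/9 = 13.7778°C.
Linearly onto the Réaumur scale: 0 + (13.7778 / 100) × (80 - 0) = 11.02°Ré.

11.02°Ré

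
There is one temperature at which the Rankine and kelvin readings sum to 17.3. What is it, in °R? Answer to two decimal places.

Let R be the Rankine reading. The kelvin reading is K = 5/9·R.
Require R + K = 17.3: (14/9)·R = 17.3.
R = (17.3) / (14/9) = 11.12.

11.12°R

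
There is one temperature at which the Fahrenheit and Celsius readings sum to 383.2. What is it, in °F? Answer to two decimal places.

Let F be the Fahrenheit reading. The Celsius reading is C = 5/9·F - 17.7778.
Require F + C = 383.2: (14/9)·F - 17.7778 = 383.2.
F = (383.2 + 17.7778) / (14/9) = 257.77.

257.77°F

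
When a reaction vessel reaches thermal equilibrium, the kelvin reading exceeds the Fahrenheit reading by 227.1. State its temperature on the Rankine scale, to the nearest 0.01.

Let x be the Fahrenheit reading; then the kelvin reading is 5/9·x + 255.372.
(5/9·x + 255.372) - x = 227.1  ⇒  (-4/9)·x = -28.2722  ⇒  x = 63.6125°F.
In Celsius: (63.6125 - 32) × 5/9 = 17.5625°C.
In Rankine: 17.5625 × 1.8 + 491.67 = 523.28°R.

523.28°R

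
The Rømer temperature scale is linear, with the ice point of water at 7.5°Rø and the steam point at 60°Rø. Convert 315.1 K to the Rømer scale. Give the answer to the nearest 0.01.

29.52°Rø

First in Celsius: 315.1 - 273.15 = 41.9500°C.
Linearly onto the Rømer scale: 7.5 + (41.9500 / 100) × (60 - 7.5) = 29.52°Rø.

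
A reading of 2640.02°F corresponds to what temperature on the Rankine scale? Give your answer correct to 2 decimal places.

3099.69°R

In Celsius: (2640.02 - 32) × 5/9 = 1448.9000°C.
In Rankine: 1448.9000 × 1.8 + 491.67 = 3099.69°R.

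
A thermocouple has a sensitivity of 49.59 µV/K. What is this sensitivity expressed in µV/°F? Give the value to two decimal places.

The quantity depends on a temperature interval, so only the ratio of degree sizes applies; the offset between the scales is irrelevant.
A change of 1°F is a change of 5/9 K, so per °F the value is 49.59 × 5/9 = 27.55.

27.55 µV/°F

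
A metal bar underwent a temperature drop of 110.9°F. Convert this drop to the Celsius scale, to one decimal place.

61.6°C

For a temperature interval the offset drops out; only the factor 5/9 applies.
110.9 × 5/9 = 61.6.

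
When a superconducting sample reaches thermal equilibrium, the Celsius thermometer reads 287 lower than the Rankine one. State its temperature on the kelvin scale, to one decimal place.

17.3 K

Let x be the Rankine reading; then the Celsius reading is 5/9·x - 273.15.
(5/9·x - 273.15) - x = -287  ⇒  (-4/9)·x = -13.85  ⇒  x = 31.1625°R.
In Celsius: (31.1625 - 491.67) × 5/9 = -255.8375°C.
In kelvin: -255.8375 + 273.15 = 17.3 K.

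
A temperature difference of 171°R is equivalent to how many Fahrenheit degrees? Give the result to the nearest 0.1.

Rankine and Fahrenheit degrees are the same size, so the interval is unchanged: 171.0.

171.0°F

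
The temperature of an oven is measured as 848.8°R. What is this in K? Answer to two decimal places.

471.56 K

In Celsius: (848.8 - 491.67) × 5/9 = 198.4056°C.
In kelvin: 198.4056 + 273.15 = 471.56 K.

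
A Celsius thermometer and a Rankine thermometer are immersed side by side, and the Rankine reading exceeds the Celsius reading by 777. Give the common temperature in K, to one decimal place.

629.8 K

Let x be the Celsius reading; then the Rankine reading is 1.8·x + 491.67.
(1.8·x + 491.67) - x = 777  ⇒  (0.8)·x = 285.33  ⇒  x = 356.6625°C.
In kelvin: 356.6625 + 273.15 = 629.8 K.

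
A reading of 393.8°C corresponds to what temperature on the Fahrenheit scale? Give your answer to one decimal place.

740.8°F

In Fahrenheit: 393.8000 × 1.8 + 32 = 740.8°F.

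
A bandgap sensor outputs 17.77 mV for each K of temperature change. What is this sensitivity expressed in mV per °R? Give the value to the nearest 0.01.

The quantity depends on a temperature interval, so only the ratio of degree sizes applies; the offset between the scales is irrelevant.
A change of 1°R is a change of 5/9 K, so per °R the value is 17.77 × 5/9 = 9.87.

9.87 mV per °R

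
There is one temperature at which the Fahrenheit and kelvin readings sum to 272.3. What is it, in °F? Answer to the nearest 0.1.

Let F be the Fahrenheit reading. The kelvin reading is K = 5/9·F + 255.372.
Require F + K = 272.3: (14/9)·F + 255.372 = 272.3.
F = (272.3 - 255.372) / (14/9) = 10.9.

10.9°F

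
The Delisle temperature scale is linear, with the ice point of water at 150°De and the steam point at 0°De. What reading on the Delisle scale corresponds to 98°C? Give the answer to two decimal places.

Linearly onto the Delisle scale: 150 + (98.0000 / 100) × (0 - 150) = 3.00°De.

3.00°De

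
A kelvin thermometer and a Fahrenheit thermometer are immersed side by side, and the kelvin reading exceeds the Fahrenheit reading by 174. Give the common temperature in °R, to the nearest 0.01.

Let x be the kelvin reading; then the Fahrenheit reading is 1.8·x - 459.67.
(1.8·x - 459.67) - x = -174  ⇒  (0.8)·x = 285.67  ⇒  x = 357.0875 K.
In Celsius: 357.0875 - 273.15 = 83.9375°C.
In Rankine: 83.9375 × 1.8 + 491.67 = 642.76°R.

642.76°R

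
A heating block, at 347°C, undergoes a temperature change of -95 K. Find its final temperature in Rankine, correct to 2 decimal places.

945.27°R

The 95 K change is an interval; Kelvin and Celsius degrees are the same size, so ΔC = -95°C.
Final Celsius temperature: 347.0000 - 95.0000 = 252.0000°C.
In Rankine: 252.0000 × 1.8 + 491.67 = 945.27°R.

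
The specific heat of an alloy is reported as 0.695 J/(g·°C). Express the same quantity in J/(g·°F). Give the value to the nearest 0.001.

0.386 J/(g·°F)

Since only a temperature interval is involved, the additive offset between the scales drops out.
A change of 1°F is a change of 5/9°C, so per °F the value is 0.695 × 5/9 = 0.386.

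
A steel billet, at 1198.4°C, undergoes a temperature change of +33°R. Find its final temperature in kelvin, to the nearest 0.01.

1489.88 K

The 33°R change is an interval, so only the factor 5/9 applies: +33 × 5/9 = +18.3333°C.
Final Celsius temperature: 1198.4000 + 18.3333 = 1216.7333°C.
In kelvin: 1216.7333 + 273.15 = 1489.88 K.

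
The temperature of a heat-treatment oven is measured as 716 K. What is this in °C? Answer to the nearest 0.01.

In Celsius: 716 - 273.15 = 442.8500°C.

442.85°C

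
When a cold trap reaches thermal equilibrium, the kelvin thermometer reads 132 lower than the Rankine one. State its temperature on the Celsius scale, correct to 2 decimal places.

Let x be the Rankine reading; then the kelvin reading is 5/9·x.
(5/9·x) - x = -132  ⇒  (-4/9)·x = -132  ⇒  x = 297.0000°R.
In Celsius: (297 - 491.67) × 5/9 = -108.15°C.

-108.15°C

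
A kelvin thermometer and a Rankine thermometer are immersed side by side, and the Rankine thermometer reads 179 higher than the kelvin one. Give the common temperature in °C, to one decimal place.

-49.4°C

Let x be the kelvin reading; then the Rankine reading is 1.8·x.
(1.8·x) - x = 179  ⇒  (0.8)·x = 179  ⇒  x = 223.7500 K.
In Celsius: 223.75 - 273.15 = -49.4°C.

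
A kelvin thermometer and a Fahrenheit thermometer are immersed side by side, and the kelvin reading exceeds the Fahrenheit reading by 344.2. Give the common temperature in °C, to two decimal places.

-128.81°C

Let x be the kelvin reading; then the Fahrenheit reading is 1.8·x - 459.67.
(1.8·x - 459.67) - x = -344.2  ⇒  (0.8)·x = 115.47  ⇒  x = 144.3375 K.
In Celsius: 144.3375 - 273.15 = -128.81°C.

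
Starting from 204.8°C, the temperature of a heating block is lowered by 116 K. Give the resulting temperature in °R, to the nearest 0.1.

651.5°R

The 116 K change is an interval; Kelvin and Celsius degrees are the same size, so ΔC = -116°C.
Final Celsius temperature: 204.8000 - 116.0000 = 88.8000°C.
In Rankine: 88.8000 × 1.8 + 491.67 = 651.5°R.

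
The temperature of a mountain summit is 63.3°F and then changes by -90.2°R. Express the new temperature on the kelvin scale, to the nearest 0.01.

240.43 K

Initial temperature in Celsius: (63.3 - 32) × 5/9 = 17.3889°C.
The 90.2°R change is an interval, so only the factor 5/9 applies: -90.2 × 5/9 = -50.1111°C.
Final Celsius temperature: 17.3889 - 50.1111 = -32.7222°C.
In kelvin: -32.7222 + 273.15 = 240.43 K.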